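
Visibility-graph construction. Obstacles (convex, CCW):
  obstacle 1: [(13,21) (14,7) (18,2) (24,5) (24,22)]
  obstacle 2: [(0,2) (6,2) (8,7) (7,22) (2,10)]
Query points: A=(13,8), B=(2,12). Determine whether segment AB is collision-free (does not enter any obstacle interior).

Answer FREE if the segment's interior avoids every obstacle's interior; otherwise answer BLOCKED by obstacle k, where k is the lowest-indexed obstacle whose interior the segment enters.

Obstacle 1 [(13,21) (14,7) (18,2) (24,5) (24,22)]:
  edge (13,21)–(14,7): clear
  edge (14,7)–(18,2): clear
  edge (18,2)–(24,5): clear
  edge (24,5)–(24,22): clear
  edge (24,22)–(13,21): clear
  midpoint (15/2,10) outside
  → clear
Obstacle 2 [(0,2) (6,2) (8,7) (7,22) (2,10)]:
  edge (0,2)–(6,2): clear
  edge (6,2)–(8,7): clear
  edge (8,7)–(7,22): crosses AB
  edge (7,22)–(2,10): crosses AB
  edge (2,10)–(0,2): clear
  → BLOCKED

BLOCKED by obstacle 2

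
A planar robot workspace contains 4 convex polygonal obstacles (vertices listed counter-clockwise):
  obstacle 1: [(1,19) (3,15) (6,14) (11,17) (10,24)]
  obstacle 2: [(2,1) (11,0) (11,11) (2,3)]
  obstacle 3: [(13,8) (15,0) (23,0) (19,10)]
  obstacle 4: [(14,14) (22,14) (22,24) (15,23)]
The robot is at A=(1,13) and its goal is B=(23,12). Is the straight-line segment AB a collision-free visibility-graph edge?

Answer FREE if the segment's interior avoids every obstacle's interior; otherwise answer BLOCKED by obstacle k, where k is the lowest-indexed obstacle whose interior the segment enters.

FREE

Obstacle 1 [(1,19) (3,15) (6,14) (11,17) (10,24)]:
  edge (1,19)–(3,15): clear
  edge (3,15)–(6,14): clear
  edge (6,14)–(11,17): clear
  edge (11,17)–(10,24): clear
  edge (10,24)–(1,19): clear
  midpoint (12,25/2) outside
  → clear
Obstacle 2 [(2,1) (11,0) (11,11) (2,3)]:
  edge (2,1)–(11,0): clear
  edge (11,0)–(11,11): clear
  edge (11,11)–(2,3): clear
  edge (2,3)–(2,1): clear
  midpoint (12,25/2) outside
  → clear
Obstacle 3 [(13,8) (15,0) (23,0) (19,10)]:
  edge (13,8)–(15,0): clear
  edge (15,0)–(23,0): clear
  edge (23,0)–(19,10): clear
  edge (19,10)–(13,8): clear
  midpoint (12,25/2) outside
  → clear
Obstacle 4 [(14,14) (22,14) (22,24) (15,23)]:
  edge (14,14)–(22,14): clear
  edge (22,14)–(22,24): clear
  edge (22,24)–(15,23): clear
  edge (15,23)–(14,14): clear
  midpoint (12,25/2) outside
  → clear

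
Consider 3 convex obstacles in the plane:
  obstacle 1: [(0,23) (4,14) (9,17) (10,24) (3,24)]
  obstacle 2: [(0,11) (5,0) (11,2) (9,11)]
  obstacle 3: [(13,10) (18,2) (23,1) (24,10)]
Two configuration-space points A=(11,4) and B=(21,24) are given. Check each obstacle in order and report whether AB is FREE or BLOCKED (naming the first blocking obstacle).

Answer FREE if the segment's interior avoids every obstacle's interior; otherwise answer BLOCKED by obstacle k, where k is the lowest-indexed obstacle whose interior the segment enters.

BLOCKED by obstacle 3

Obstacle 1 [(0,23) (4,14) (9,17) (10,24) (3,24)]:
  edge (0,23)–(4,14): clear
  edge (4,14)–(9,17): clear
  edge (9,17)–(10,24): clear
  edge (10,24)–(3,24): clear
  edge (3,24)–(0,23): clear
  midpoint (16,14) outside
  → clear
Obstacle 2 [(0,11) (5,0) (11,2) (9,11)]:
  edge (0,11)–(5,0): clear
  edge (5,0)–(11,2): clear
  edge (11,2)–(9,11): clear
  edge (9,11)–(0,11): clear
  midpoint (16,14) outside
  → clear
Obstacle 3 [(13,10) (18,2) (23,1) (24,10)]:
  edge (13,10)–(18,2): crosses AB
  edge (18,2)–(23,1): clear
  edge (23,1)–(24,10): clear
  edge (24,10)–(13,10): crosses AB
  → BLOCKED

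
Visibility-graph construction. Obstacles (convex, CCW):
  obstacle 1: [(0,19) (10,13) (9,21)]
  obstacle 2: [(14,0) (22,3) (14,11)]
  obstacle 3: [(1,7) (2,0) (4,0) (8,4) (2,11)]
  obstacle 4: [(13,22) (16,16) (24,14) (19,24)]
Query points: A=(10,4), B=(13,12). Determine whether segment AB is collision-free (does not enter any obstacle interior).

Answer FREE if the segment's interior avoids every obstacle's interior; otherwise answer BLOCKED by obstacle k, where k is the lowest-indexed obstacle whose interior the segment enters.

Obstacle 1 [(0,19) (10,13) (9,21)]:
  edge (0,19)–(10,13): clear
  edge (10,13)–(9,21): clear
  edge (9,21)–(0,19): clear
  midpoint (23/2,8) outside
  → clear
Obstacle 2 [(14,0) (22,3) (14,11)]:
  edge (14,0)–(22,3): clear
  edge (22,3)–(14,11): clear
  edge (14,11)–(14,0): clear
  midpoint (23/2,8) outside
  → clear
Obstacle 3 [(1,7) (2,0) (4,0) (8,4) (2,11)]:
  edge (1,7)–(2,0): clear
  edge (2,0)–(4,0): clear
  edge (4,0)–(8,4): clear
  edge (8,4)–(2,11): clear
  edge (2,11)–(1,7): clear
  midpoint (23/2,8) outside
  → clear
Obstacle 4 [(13,22) (16,16) (24,14) (19,24)]:
  edge (13,22)–(16,16): clear
  edge (16,16)–(24,14): clear
  edge (24,14)–(19,24): clear
  edge (19,24)–(13,22): clear
  midpoint (23/2,8) outside
  → clear

FREE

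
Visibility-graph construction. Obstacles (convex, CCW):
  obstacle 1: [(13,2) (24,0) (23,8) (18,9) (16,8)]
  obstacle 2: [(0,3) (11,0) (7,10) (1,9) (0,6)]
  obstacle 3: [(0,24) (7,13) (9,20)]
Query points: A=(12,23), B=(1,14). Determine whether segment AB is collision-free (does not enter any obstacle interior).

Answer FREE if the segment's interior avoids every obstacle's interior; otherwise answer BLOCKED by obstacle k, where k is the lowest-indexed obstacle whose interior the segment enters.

BLOCKED by obstacle 3

Obstacle 1 [(13,2) (24,0) (23,8) (18,9) (16,8)]:
  edge (13,2)–(24,0): clear
  edge (24,0)–(23,8): clear
  edge (23,8)–(18,9): clear
  edge (18,9)–(16,8): clear
  edge (16,8)–(13,2): clear
  midpoint (13/2,37/2) outside
  → clear
Obstacle 2 [(0,3) (11,0) (7,10) (1,9) (0,6)]:
  edge (0,3)–(11,0): clear
  edge (11,0)–(7,10): clear
  edge (7,10)–(1,9): clear
  edge (1,9)–(0,6): clear
  edge (0,6)–(0,3): clear
  midpoint (13/2,37/2) outside
  → clear
Obstacle 3 [(0,24) (7,13) (9,20)]:
  edge (0,24)–(7,13): crosses AB
  edge (7,13)–(9,20): clear
  edge (9,20)–(0,24): crosses AB
  → BLOCKED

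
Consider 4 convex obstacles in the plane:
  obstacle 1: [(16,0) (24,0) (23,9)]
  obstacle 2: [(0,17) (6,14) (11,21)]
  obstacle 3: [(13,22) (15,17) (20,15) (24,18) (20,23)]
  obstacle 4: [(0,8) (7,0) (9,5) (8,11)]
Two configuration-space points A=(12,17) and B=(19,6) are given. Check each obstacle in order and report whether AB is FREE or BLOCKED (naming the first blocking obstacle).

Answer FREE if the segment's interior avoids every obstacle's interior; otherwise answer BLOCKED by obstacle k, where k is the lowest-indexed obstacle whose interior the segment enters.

FREE

Obstacle 1 [(16,0) (24,0) (23,9)]:
  edge (16,0)–(24,0): clear
  edge (24,0)–(23,9): clear
  edge (23,9)–(16,0): clear
  midpoint (31/2,23/2) outside
  → clear
Obstacle 2 [(0,17) (6,14) (11,21)]:
  edge (0,17)–(6,14): clear
  edge (6,14)–(11,21): clear
  edge (11,21)–(0,17): clear
  midpoint (31/2,23/2) outside
  → clear
Obstacle 3 [(13,22) (15,17) (20,15) (24,18) (20,23)]:
  edge (13,22)–(15,17): clear
  edge (15,17)–(20,15): clear
  edge (20,15)–(24,18): clear
  edge (24,18)–(20,23): clear
  edge (20,23)–(13,22): clear
  midpoint (31/2,23/2) outside
  → clear
Obstacle 4 [(0,8) (7,0) (9,5) (8,11)]:
  edge (0,8)–(7,0): clear
  edge (7,0)–(9,5): clear
  edge (9,5)–(8,11): clear
  edge (8,11)–(0,8): clear
  midpoint (31/2,23/2) outside
  → clear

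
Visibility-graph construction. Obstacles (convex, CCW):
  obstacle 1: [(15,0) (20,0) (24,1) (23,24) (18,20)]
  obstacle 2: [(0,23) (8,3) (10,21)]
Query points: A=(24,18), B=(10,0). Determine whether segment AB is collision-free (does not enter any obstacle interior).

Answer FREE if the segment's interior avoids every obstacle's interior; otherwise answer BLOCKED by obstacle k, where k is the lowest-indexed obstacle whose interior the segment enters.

Obstacle 1 [(15,0) (20,0) (24,1) (23,24) (18,20)]:
  edge (15,0)–(20,0): clear
  edge (20,0)–(24,1): clear
  edge (24,1)–(23,24): crosses AB
  edge (23,24)–(18,20): clear
  edge (18,20)–(15,0): crosses AB
  → BLOCKED
Obstacle 2 [(0,23) (8,3) (10,21)]:
  edge (0,23)–(8,3): clear
  edge (8,3)–(10,21): clear
  edge (10,21)–(0,23): clear
  midpoint (17,9) outside
  → clear

BLOCKED by obstacle 1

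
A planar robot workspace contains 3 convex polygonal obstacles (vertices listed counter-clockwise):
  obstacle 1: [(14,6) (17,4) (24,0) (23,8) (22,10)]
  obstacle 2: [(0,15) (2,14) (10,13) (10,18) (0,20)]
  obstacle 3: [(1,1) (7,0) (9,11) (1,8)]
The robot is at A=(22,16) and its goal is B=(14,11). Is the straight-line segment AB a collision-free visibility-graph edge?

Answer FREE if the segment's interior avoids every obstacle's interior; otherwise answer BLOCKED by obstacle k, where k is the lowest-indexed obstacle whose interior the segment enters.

FREE

Obstacle 1 [(14,6) (17,4) (24,0) (23,8) (22,10)]:
  edge (14,6)–(17,4): clear
  edge (17,4)–(24,0): clear
  edge (24,0)–(23,8): clear
  edge (23,8)–(22,10): clear
  edge (22,10)–(14,6): clear
  midpoint (18,27/2) outside
  → clear
Obstacle 2 [(0,15) (2,14) (10,13) (10,18) (0,20)]:
  edge (0,15)–(2,14): clear
  edge (2,14)–(10,13): clear
  edge (10,13)–(10,18): clear
  edge (10,18)–(0,20): clear
  edge (0,20)–(0,15): clear
  midpoint (18,27/2) outside
  → clear
Obstacle 3 [(1,1) (7,0) (9,11) (1,8)]:
  edge (1,1)–(7,0): clear
  edge (7,0)–(9,11): clear
  edge (9,11)–(1,8): clear
  edge (1,8)–(1,1): clear
  midpoint (18,27/2) outside
  → clear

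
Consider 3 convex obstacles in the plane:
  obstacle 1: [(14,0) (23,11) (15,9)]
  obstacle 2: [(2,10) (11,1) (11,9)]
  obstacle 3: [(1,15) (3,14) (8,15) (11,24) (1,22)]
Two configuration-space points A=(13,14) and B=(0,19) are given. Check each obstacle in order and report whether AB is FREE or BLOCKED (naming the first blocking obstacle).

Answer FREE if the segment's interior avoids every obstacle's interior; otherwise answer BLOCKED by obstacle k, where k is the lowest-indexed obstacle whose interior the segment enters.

BLOCKED by obstacle 3

Obstacle 1 [(14,0) (23,11) (15,9)]:
  edge (14,0)–(23,11): clear
  edge (23,11)–(15,9): clear
  edge (15,9)–(14,0): clear
  midpoint (13/2,33/2) outside
  → clear
Obstacle 2 [(2,10) (11,1) (11,9)]:
  edge (2,10)–(11,1): clear
  edge (11,1)–(11,9): clear
  edge (11,9)–(2,10): clear
  midpoint (13/2,33/2) outside
  → clear
Obstacle 3 [(1,15) (3,14) (8,15) (11,24) (1,22)]:
  edge (1,15)–(3,14): clear
  edge (3,14)–(8,15): clear
  edge (8,15)–(11,24): crosses AB
  edge (11,24)–(1,22): clear
  edge (1,22)–(1,15): crosses AB
  → BLOCKED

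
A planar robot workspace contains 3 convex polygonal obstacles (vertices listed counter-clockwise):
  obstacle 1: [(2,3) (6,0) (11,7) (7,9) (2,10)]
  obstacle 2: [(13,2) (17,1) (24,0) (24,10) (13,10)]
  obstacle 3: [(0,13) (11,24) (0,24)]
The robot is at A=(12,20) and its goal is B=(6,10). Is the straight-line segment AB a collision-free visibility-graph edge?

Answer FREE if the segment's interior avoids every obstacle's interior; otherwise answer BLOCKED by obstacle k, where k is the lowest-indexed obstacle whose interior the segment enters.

Obstacle 1 [(2,3) (6,0) (11,7) (7,9) (2,10)]:
  edge (2,3)–(6,0): clear
  edge (6,0)–(11,7): clear
  edge (11,7)–(7,9): clear
  edge (7,9)–(2,10): clear
  edge (2,10)–(2,3): clear
  midpoint (9,15) outside
  → clear
Obstacle 2 [(13,2) (17,1) (24,0) (24,10) (13,10)]:
  edge (13,2)–(17,1): clear
  edge (17,1)–(24,0): clear
  edge (24,0)–(24,10): clear
  edge (24,10)–(13,10): clear
  edge (13,10)–(13,2): clear
  midpoint (9,15) outside
  → clear
Obstacle 3 [(0,13) (11,24) (0,24)]:
  edge (0,13)–(11,24): clear
  edge (11,24)–(0,24): clear
  edge (0,24)–(0,13): clear
  midpoint (9,15) outside
  → clear

FREE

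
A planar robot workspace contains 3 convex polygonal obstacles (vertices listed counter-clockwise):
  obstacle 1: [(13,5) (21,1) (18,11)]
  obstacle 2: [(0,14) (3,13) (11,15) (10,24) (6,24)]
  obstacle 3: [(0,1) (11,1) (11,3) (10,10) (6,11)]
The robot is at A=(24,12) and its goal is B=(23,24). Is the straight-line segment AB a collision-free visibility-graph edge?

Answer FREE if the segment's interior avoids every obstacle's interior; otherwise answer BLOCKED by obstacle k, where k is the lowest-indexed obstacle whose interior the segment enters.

Obstacle 1 [(13,5) (21,1) (18,11)]:
  edge (13,5)–(21,1): clear
  edge (21,1)–(18,11): clear
  edge (18,11)–(13,5): clear
  midpoint (47/2,18) outside
  → clear
Obstacle 2 [(0,14) (3,13) (11,15) (10,24) (6,24)]:
  edge (0,14)–(3,13): clear
  edge (3,13)–(11,15): clear
  edge (11,15)–(10,24): clear
  edge (10,24)–(6,24): clear
  edge (6,24)–(0,14): clear
  midpoint (47/2,18) outside
  → clear
Obstacle 3 [(0,1) (11,1) (11,3) (10,10) (6,11)]:
  edge (0,1)–(11,1): clear
  edge (11,1)–(11,3): clear
  edge (11,3)–(10,10): clear
  edge (10,10)–(6,11): clear
  edge (6,11)–(0,1): clear
  midpoint (47/2,18) outside
  → clear

FREE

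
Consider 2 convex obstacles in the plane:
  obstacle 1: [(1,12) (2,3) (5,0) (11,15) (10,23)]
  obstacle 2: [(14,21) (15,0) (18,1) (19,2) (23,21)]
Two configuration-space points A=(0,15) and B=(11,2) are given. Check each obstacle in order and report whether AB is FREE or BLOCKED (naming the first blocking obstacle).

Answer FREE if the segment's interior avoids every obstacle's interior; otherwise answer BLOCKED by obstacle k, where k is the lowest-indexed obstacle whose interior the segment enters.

Obstacle 1 [(1,12) (2,3) (5,0) (11,15) (10,23)]:
  edge (1,12)–(2,3): clear
  edge (2,3)–(5,0): clear
  edge (5,0)–(11,15): crosses AB
  edge (11,15)–(10,23): clear
  edge (10,23)–(1,12): crosses AB
  → BLOCKED
Obstacle 2 [(14,21) (15,0) (18,1) (19,2) (23,21)]:
  edge (14,21)–(15,0): clear
  edge (15,0)–(18,1): clear
  edge (18,1)–(19,2): clear
  edge (19,2)–(23,21): clear
  edge (23,21)–(14,21): clear
  midpoint (11/2,17/2) outside
  → clear

BLOCKED by obstacle 1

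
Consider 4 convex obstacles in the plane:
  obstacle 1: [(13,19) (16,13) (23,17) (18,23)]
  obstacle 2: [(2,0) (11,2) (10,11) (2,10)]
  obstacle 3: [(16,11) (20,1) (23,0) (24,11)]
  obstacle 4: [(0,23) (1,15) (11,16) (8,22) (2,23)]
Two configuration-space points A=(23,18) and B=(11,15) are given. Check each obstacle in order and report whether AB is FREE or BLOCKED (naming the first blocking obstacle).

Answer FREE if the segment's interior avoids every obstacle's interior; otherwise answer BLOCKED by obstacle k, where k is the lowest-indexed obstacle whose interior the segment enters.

Obstacle 1 [(13,19) (16,13) (23,17) (18,23)]:
  edge (13,19)–(16,13): crosses AB
  edge (16,13)–(23,17): clear
  edge (23,17)–(18,23): crosses AB
  edge (18,23)–(13,19): clear
  → BLOCKED
Obstacle 2 [(2,0) (11,2) (10,11) (2,10)]:
  edge (2,0)–(11,2): clear
  edge (11,2)–(10,11): clear
  edge (10,11)–(2,10): clear
  edge (2,10)–(2,0): clear
  midpoint (17,33/2) outside
  → clear
Obstacle 3 [(16,11) (20,1) (23,0) (24,11)]:
  edge (16,11)–(20,1): clear
  edge (20,1)–(23,0): clear
  edge (23,0)–(24,11): clear
  edge (24,11)–(16,11): clear
  midpoint (17,33/2) outside
  → clear
Obstacle 4 [(0,23) (1,15) (11,16) (8,22) (2,23)]:
  edge (0,23)–(1,15): clear
  edge (1,15)–(11,16): clear
  edge (11,16)–(8,22): clear
  edge (8,22)–(2,23): clear
  edge (2,23)–(0,23): clear
  midpoint (17,33/2) outside
  → clear

BLOCKED by obstacle 1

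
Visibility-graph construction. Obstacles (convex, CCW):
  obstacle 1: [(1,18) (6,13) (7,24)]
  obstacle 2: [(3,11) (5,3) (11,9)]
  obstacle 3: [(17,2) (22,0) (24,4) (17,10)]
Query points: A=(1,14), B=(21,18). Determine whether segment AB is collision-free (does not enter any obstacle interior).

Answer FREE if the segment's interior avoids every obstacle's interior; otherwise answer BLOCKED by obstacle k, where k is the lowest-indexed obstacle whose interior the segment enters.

BLOCKED by obstacle 1

Obstacle 1 [(1,18) (6,13) (7,24)]:
  edge (1,18)–(6,13): crosses AB
  edge (6,13)–(7,24): crosses AB
  edge (7,24)–(1,18): clear
  → BLOCKED
Obstacle 2 [(3,11) (5,3) (11,9)]:
  edge (3,11)–(5,3): clear
  edge (5,3)–(11,9): clear
  edge (11,9)–(3,11): clear
  midpoint (11,16) outside
  → clear
Obstacle 3 [(17,2) (22,0) (24,4) (17,10)]:
  edge (17,2)–(22,0): clear
  edge (22,0)–(24,4): clear
  edge (24,4)–(17,10): clear
  edge (17,10)–(17,2): clear
  midpoint (11,16) outside
  → clear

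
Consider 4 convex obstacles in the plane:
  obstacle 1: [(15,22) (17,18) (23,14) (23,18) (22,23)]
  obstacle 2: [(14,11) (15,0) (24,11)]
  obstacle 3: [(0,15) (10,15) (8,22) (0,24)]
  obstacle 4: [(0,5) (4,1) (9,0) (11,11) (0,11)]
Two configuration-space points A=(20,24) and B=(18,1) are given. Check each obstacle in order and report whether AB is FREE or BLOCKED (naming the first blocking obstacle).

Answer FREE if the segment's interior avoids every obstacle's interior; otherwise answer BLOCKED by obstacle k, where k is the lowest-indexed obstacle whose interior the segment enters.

Obstacle 1 [(15,22) (17,18) (23,14) (23,18) (22,23)]:
  edge (15,22)–(17,18): clear
  edge (17,18)–(23,14): crosses AB
  edge (23,14)–(23,18): clear
  edge (23,18)–(22,23): clear
  edge (22,23)–(15,22): crosses AB
  → BLOCKED
Obstacle 2 [(14,11) (15,0) (24,11)]:
  edge (14,11)–(15,0): clear
  edge (15,0)–(24,11): crosses AB
  edge (24,11)–(14,11): crosses AB
  → BLOCKED
Obstacle 3 [(0,15) (10,15) (8,22) (0,24)]:
  edge (0,15)–(10,15): clear
  edge (10,15)–(8,22): clear
  edge (8,22)–(0,24): clear
  edge (0,24)–(0,15): clear
  midpoint (19,25/2) outside
  → clear
Obstacle 4 [(0,5) (4,1) (9,0) (11,11) (0,11)]:
  edge (0,5)–(4,1): clear
  edge (4,1)–(9,0): clear
  edge (9,0)–(11,11): clear
  edge (11,11)–(0,11): clear
  edge (0,11)–(0,5): clear
  midpoint (19,25/2) outside
  → clear

BLOCKED by obstacle 1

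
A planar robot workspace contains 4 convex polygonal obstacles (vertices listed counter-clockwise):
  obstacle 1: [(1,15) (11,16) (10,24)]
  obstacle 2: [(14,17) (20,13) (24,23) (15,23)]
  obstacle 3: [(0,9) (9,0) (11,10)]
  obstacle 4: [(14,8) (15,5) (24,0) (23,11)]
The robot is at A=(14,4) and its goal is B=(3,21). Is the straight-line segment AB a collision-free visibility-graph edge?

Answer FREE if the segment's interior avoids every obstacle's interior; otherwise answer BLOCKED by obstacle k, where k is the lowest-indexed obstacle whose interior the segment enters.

Obstacle 1 [(1,15) (11,16) (10,24)]:
  edge (1,15)–(11,16): crosses AB
  edge (11,16)–(10,24): clear
  edge (10,24)–(1,15): crosses AB
  → BLOCKED
Obstacle 2 [(14,17) (20,13) (24,23) (15,23)]:
  edge (14,17)–(20,13): clear
  edge (20,13)–(24,23): clear
  edge (24,23)–(15,23): clear
  edge (15,23)–(14,17): clear
  midpoint (17/2,25/2) outside
  → clear
Obstacle 3 [(0,9) (9,0) (11,10)]:
  edge (0,9)–(9,0): clear
  edge (9,0)–(11,10): crosses AB
  edge (11,10)–(0,9): crosses AB
  → BLOCKED
Obstacle 4 [(14,8) (15,5) (24,0) (23,11)]:
  edge (14,8)–(15,5): clear
  edge (15,5)–(24,0): clear
  edge (24,0)–(23,11): clear
  edge (23,11)–(14,8): clear
  midpoint (17/2,25/2) outside
  → clear

BLOCKED by obstacle 1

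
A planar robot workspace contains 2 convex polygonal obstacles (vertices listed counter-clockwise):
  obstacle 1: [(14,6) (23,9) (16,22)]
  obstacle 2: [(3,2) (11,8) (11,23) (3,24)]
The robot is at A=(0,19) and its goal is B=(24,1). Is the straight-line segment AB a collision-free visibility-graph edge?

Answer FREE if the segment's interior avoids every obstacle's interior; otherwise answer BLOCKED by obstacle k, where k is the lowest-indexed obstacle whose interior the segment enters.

BLOCKED by obstacle 1

Obstacle 1 [(14,6) (23,9) (16,22)]:
  edge (14,6)–(23,9): crosses AB
  edge (23,9)–(16,22): clear
  edge (16,22)–(14,6): crosses AB
  → BLOCKED
Obstacle 2 [(3,2) (11,8) (11,23) (3,24)]:
  edge (3,2)–(11,8): clear
  edge (11,8)–(11,23): crosses AB
  edge (11,23)–(3,24): clear
  edge (3,24)–(3,2): crosses AB
  → BLOCKED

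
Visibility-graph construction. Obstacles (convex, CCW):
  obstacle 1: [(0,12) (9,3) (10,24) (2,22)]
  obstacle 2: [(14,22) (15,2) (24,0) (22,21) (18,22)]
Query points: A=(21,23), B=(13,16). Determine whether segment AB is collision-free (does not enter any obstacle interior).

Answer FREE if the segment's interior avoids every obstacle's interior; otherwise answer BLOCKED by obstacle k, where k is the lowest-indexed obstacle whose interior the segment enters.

BLOCKED by obstacle 2

Obstacle 1 [(0,12) (9,3) (10,24) (2,22)]:
  edge (0,12)–(9,3): clear
  edge (9,3)–(10,24): clear
  edge (10,24)–(2,22): clear
  edge (2,22)–(0,12): clear
  midpoint (17,39/2) outside
  → clear
Obstacle 2 [(14,22) (15,2) (24,0) (22,21) (18,22)]:
  edge (14,22)–(15,2): crosses AB
  edge (15,2)–(24,0): clear
  edge (24,0)–(22,21): clear
  edge (22,21)–(18,22): crosses AB
  edge (18,22)–(14,22): clear
  → BLOCKED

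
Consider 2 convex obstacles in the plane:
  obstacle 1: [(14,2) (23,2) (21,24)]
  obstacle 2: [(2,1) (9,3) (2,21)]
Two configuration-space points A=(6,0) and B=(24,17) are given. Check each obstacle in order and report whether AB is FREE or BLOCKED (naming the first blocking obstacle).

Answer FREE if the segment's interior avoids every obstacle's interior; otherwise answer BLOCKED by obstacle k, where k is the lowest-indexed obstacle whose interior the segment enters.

Obstacle 1 [(14,2) (23,2) (21,24)]:
  edge (14,2)–(23,2): clear
  edge (23,2)–(21,24): crosses AB
  edge (21,24)–(14,2): crosses AB
  → BLOCKED
Obstacle 2 [(2,1) (9,3) (2,21)]:
  edge (2,1)–(9,3): clear
  edge (9,3)–(2,21): clear
  edge (2,21)–(2,1): clear
  midpoint (15,17/2) outside
  → clear

BLOCKED by obstacle 1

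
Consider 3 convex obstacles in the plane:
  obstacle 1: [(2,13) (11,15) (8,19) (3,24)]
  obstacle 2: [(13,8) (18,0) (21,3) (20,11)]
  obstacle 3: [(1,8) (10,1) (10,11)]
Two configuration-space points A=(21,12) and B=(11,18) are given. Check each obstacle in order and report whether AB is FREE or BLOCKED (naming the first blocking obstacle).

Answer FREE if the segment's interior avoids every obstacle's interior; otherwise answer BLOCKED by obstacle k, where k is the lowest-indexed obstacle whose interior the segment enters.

Obstacle 1 [(2,13) (11,15) (8,19) (3,24)]:
  edge (2,13)–(11,15): clear
  edge (11,15)–(8,19): clear
  edge (8,19)–(3,24): clear
  edge (3,24)–(2,13): clear
  midpoint (16,15) outside
  → clear
Obstacle 2 [(13,8) (18,0) (21,3) (20,11)]:
  edge (13,8)–(18,0): clear
  edge (18,0)–(21,3): clear
  edge (21,3)–(20,11): clear
  edge (20,11)–(13,8): clear
  midpoint (16,15) outside
  → clear
Obstacle 3 [(1,8) (10,1) (10,11)]:
  edge (1,8)–(10,1): clear
  edge (10,1)–(10,11): clear
  edge (10,11)–(1,8): clear
  midpoint (16,15) outside
  → clear

FREE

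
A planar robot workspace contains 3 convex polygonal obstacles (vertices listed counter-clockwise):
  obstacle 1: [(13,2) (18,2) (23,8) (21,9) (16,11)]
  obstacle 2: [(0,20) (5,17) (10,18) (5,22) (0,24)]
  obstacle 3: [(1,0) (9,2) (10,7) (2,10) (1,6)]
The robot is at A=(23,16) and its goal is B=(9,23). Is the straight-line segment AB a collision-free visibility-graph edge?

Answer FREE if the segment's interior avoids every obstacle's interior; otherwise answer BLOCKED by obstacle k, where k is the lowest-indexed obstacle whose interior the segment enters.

Obstacle 1 [(13,2) (18,2) (23,8) (21,9) (16,11)]:
  edge (13,2)–(18,2): clear
  edge (18,2)–(23,8): clear
  edge (23,8)–(21,9): clear
  edge (21,9)–(16,11): clear
  edge (16,11)–(13,2): clear
  midpoint (16,39/2) outside
  → clear
Obstacle 2 [(0,20) (5,17) (10,18) (5,22) (0,24)]:
  edge (0,20)–(5,17): clear
  edge (5,17)–(10,18): clear
  edge (10,18)–(5,22): clear
  edge (5,22)–(0,24): clear
  edge (0,24)–(0,20): clear
  midpoint (16,39/2) outside
  → clear
Obstacle 3 [(1,0) (9,2) (10,7) (2,10) (1,6)]:
  edge (1,0)–(9,2): clear
  edge (9,2)–(10,7): clear
  edge (10,7)–(2,10): clear
  edge (2,10)–(1,6): clear
  edge (1,6)–(1,0): clear
  midpoint (16,39/2) outside
  → clear

FREE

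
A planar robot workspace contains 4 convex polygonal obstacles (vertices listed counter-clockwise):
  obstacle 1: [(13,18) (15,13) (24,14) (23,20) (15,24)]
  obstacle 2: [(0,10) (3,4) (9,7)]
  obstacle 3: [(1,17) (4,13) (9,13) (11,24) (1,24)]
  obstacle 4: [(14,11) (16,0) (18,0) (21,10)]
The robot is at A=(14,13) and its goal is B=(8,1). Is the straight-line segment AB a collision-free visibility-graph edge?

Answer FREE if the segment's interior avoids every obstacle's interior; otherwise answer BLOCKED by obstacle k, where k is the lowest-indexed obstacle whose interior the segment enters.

Obstacle 1 [(13,18) (15,13) (24,14) (23,20) (15,24)]:
  edge (13,18)–(15,13): clear
  edge (15,13)–(24,14): clear
  edge (24,14)–(23,20): clear
  edge (23,20)–(15,24): clear
  edge (15,24)–(13,18): clear
  midpoint (11,7) outside
  → clear
Obstacle 2 [(0,10) (3,4) (9,7)]:
  edge (0,10)–(3,4): clear
  edge (3,4)–(9,7): clear
  edge (9,7)–(0,10): clear
  midpoint (11,7) outside
  → clear
Obstacle 3 [(1,17) (4,13) (9,13) (11,24) (1,24)]:
  edge (1,17)–(4,13): clear
  edge (4,13)–(9,13): clear
  edge (9,13)–(11,24): clear
  edge (11,24)–(1,24): clear
  edge (1,24)–(1,17): clear
  midpoint (11,7) outside
  → clear
Obstacle 4 [(14,11) (16,0) (18,0) (21,10)]:
  edge (14,11)–(16,0): clear
  edge (16,0)–(18,0): clear
  edge (18,0)–(21,10): clear
  edge (21,10)–(14,11): clear
  midpoint (11,7) outside
  → clear

FREE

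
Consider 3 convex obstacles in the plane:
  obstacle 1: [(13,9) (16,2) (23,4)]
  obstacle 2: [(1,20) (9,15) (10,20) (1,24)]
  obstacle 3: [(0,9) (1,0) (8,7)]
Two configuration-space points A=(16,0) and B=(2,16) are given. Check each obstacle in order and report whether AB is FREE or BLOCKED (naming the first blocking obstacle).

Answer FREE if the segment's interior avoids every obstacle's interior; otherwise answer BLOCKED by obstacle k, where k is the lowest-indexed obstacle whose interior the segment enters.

Obstacle 1 [(13,9) (16,2) (23,4)]:
  edge (13,9)–(16,2): clear
  edge (16,2)–(23,4): clear
  edge (23,4)–(13,9): clear
  midpoint (9,8) outside
  → clear
Obstacle 2 [(1,20) (9,15) (10,20) (1,24)]:
  edge (1,20)–(9,15): clear
  edge (9,15)–(10,20): clear
  edge (10,20)–(1,24): clear
  edge (1,24)–(1,20): clear
  midpoint (9,8) outside
  → clear
Obstacle 3 [(0,9) (1,0) (8,7)]:
  edge (0,9)–(1,0): clear
  edge (1,0)–(8,7): clear
  edge (8,7)–(0,9): clear
  midpoint (9,8) outside
  → clear

FREE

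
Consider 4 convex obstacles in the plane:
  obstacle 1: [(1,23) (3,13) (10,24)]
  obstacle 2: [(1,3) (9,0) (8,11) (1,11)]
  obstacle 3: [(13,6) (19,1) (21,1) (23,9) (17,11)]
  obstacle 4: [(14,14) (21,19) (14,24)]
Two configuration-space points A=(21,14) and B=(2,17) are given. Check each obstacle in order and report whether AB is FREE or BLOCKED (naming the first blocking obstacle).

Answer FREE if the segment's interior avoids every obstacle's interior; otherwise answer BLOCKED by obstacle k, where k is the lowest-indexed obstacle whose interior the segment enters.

Obstacle 1 [(1,23) (3,13) (10,24)]:
  edge (1,23)–(3,13): crosses AB
  edge (3,13)–(10,24): crosses AB
  edge (10,24)–(1,23): clear
  → BLOCKED
Obstacle 2 [(1,3) (9,0) (8,11) (1,11)]:
  edge (1,3)–(9,0): clear
  edge (9,0)–(8,11): clear
  edge (8,11)–(1,11): clear
  edge (1,11)–(1,3): clear
  midpoint (23/2,31/2) outside
  → clear
Obstacle 3 [(13,6) (19,1) (21,1) (23,9) (17,11)]:
  edge (13,6)–(19,1): clear
  edge (19,1)–(21,1): clear
  edge (21,1)–(23,9): clear
  edge (23,9)–(17,11): clear
  edge (17,11)–(13,6): clear
  midpoint (23/2,31/2) outside
  → clear
Obstacle 4 [(14,14) (21,19) (14,24)]:
  edge (14,14)–(21,19): crosses AB
  edge (21,19)–(14,24): clear
  edge (14,24)–(14,14): crosses AB
  → BLOCKED

BLOCKED by obstacle 1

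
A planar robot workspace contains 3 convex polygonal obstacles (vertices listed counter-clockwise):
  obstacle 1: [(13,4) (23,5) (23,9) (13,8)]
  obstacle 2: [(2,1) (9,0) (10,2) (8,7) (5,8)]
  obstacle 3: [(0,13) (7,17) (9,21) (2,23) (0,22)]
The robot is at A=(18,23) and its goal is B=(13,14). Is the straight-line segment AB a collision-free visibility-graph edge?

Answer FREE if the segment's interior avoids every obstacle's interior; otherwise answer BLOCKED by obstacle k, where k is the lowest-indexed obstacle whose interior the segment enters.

Obstacle 1 [(13,4) (23,5) (23,9) (13,8)]:
  edge (13,4)–(23,5): clear
  edge (23,5)–(23,9): clear
  edge (23,9)–(13,8): clear
  edge (13,8)–(13,4): clear
  midpoint (31/2,37/2) outside
  → clear
Obstacle 2 [(2,1) (9,0) (10,2) (8,7) (5,8)]:
  edge (2,1)–(9,0): clear
  edge (9,0)–(10,2): clear
  edge (10,2)–(8,7): clear
  edge (8,7)–(5,8): clear
  edge (5,8)–(2,1): clear
  midpoint (31/2,37/2) outside
  → clear
Obstacle 3 [(0,13) (7,17) (9,21) (2,23) (0,22)]:
  edge (0,13)–(7,17): clear
  edge (7,17)–(9,21): clear
  edge (9,21)–(2,23): clear
  edge (2,23)–(0,22): clear
  edge (0,22)–(0,13): clear
  midpoint (31/2,37/2) outside
  → clear

FREE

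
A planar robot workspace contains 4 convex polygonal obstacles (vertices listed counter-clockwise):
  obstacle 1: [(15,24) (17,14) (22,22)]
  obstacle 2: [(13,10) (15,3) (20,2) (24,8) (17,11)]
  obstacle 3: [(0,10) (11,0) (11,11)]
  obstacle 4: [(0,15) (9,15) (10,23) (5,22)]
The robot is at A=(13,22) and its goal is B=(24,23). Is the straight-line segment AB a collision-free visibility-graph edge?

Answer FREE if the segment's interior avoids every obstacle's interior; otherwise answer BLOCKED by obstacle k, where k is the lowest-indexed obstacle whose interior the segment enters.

Obstacle 1 [(15,24) (17,14) (22,22)]:
  edge (15,24)–(17,14): crosses AB
  edge (17,14)–(22,22): clear
  edge (22,22)–(15,24): crosses AB
  → BLOCKED
Obstacle 2 [(13,10) (15,3) (20,2) (24,8) (17,11)]:
  edge (13,10)–(15,3): clear
  edge (15,3)–(20,2): clear
  edge (20,2)–(24,8): clear
  edge (24,8)–(17,11): clear
  edge (17,11)–(13,10): clear
  midpoint (37/2,45/2) outside
  → clear
Obstacle 3 [(0,10) (11,0) (11,11)]:
  edge (0,10)–(11,0): clear
  edge (11,0)–(11,11): clear
  edge (11,11)–(0,10): clear
  midpoint (37/2,45/2) outside
  → clear
Obstacle 4 [(0,15) (9,15) (10,23) (5,22)]:
  edge (0,15)–(9,15): clear
  edge (9,15)–(10,23): clear
  edge (10,23)–(5,22): clear
  edge (5,22)–(0,15): clear
  midpoint (37/2,45/2) outside
  → clear

BLOCKED by obstacle 1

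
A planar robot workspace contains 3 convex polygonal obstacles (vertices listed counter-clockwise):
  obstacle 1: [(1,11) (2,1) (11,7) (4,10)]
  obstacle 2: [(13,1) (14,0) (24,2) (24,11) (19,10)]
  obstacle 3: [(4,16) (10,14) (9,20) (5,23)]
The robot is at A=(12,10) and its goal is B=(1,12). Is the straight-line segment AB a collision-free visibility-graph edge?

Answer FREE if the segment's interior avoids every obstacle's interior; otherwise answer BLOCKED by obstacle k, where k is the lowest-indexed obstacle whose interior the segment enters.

Obstacle 1 [(1,11) (2,1) (11,7) (4,10)]:
  edge (1,11)–(2,1): clear
  edge (2,1)–(11,7): clear
  edge (11,7)–(4,10): clear
  edge (4,10)–(1,11): clear
  midpoint (13/2,11) outside
  → clear
Obstacle 2 [(13,1) (14,0) (24,2) (24,11) (19,10)]:
  edge (13,1)–(14,0): clear
  edge (14,0)–(24,2): clear
  edge (24,2)–(24,11): clear
  edge (24,11)–(19,10): clear
  edge (19,10)–(13,1): clear
  midpoint (13/2,11) outside
  → clear
Obstacle 3 [(4,16) (10,14) (9,20) (5,23)]:
  edge (4,16)–(10,14): clear
  edge (10,14)–(9,20): clear
  edge (9,20)–(5,23): clear
  edge (5,23)–(4,16): clear
  midpoint (13/2,11) outside
  → clear

FREE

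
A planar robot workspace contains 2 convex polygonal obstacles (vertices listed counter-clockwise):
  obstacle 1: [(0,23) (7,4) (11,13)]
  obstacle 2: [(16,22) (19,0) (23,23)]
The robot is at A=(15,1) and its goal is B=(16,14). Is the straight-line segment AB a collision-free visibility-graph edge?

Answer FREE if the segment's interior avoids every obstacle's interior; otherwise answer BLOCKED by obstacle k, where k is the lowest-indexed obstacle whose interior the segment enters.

FREE

Obstacle 1 [(0,23) (7,4) (11,13)]:
  edge (0,23)–(7,4): clear
  edge (7,4)–(11,13): clear
  edge (11,13)–(0,23): clear
  midpoint (31/2,15/2) outside
  → clear
Obstacle 2 [(16,22) (19,0) (23,23)]:
  edge (16,22)–(19,0): clear
  edge (19,0)–(23,23): clear
  edge (23,23)–(16,22): clear
  midpoint (31/2,15/2) outside
  → clear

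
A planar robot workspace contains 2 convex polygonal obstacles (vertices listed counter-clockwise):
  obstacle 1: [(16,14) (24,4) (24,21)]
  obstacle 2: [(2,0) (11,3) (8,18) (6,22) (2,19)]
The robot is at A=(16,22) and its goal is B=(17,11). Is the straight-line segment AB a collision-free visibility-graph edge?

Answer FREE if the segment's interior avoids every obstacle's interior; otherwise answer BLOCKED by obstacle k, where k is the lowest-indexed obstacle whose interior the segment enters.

Obstacle 1 [(16,14) (24,4) (24,21)]:
  edge (16,14)–(24,4): crosses AB
  edge (24,4)–(24,21): clear
  edge (24,21)–(16,14): crosses AB
  → BLOCKED
Obstacle 2 [(2,0) (11,3) (8,18) (6,22) (2,19)]:
  edge (2,0)–(11,3): clear
  edge (11,3)–(8,18): clear
  edge (8,18)–(6,22): clear
  edge (6,22)–(2,19): clear
  edge (2,19)–(2,0): clear
  midpoint (33/2,33/2) outside
  → clear

BLOCKED by obstacle 1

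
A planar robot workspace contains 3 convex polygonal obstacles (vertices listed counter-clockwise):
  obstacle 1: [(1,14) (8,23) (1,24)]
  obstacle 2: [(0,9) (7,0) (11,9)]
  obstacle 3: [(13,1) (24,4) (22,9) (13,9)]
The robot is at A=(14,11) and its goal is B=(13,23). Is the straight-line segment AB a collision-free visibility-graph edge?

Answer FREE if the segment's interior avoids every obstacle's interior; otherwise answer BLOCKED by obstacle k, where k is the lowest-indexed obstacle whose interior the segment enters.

Obstacle 1 [(1,14) (8,23) (1,24)]:
  edge (1,14)–(8,23): clear
  edge (8,23)–(1,24): clear
  edge (1,24)–(1,14): clear
  midpoint (27/2,17) outside
  → clear
Obstacle 2 [(0,9) (7,0) (11,9)]:
  edge (0,9)–(7,0): clear
  edge (7,0)–(11,9): clear
  edge (11,9)–(0,9): clear
  midpoint (27/2,17) outside
  → clear
Obstacle 3 [(13,1) (24,4) (22,9) (13,9)]:
  edge (13,1)–(24,4): clear
  edge (24,4)–(22,9): clear
  edge (22,9)–(13,9): clear
  edge (13,9)–(13,1): clear
  midpoint (27/2,17) outside
  → clear

FREE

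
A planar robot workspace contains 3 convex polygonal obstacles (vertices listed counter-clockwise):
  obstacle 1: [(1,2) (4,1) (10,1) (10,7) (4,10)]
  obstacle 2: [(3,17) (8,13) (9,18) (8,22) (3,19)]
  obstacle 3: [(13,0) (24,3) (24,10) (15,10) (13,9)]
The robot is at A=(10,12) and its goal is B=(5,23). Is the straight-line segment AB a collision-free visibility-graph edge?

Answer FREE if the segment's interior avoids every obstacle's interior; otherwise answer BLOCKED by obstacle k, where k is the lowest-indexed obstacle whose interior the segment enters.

BLOCKED by obstacle 2

Obstacle 1 [(1,2) (4,1) (10,1) (10,7) (4,10)]:
  edge (1,2)–(4,1): clear
  edge (4,1)–(10,1): clear
  edge (10,1)–(10,7): clear
  edge (10,7)–(4,10): clear
  edge (4,10)–(1,2): clear
  midpoint (15/2,35/2) outside
  → clear
Obstacle 2 [(3,17) (8,13) (9,18) (8,22) (3,19)]:
  edge (3,17)–(8,13): clear
  edge (8,13)–(9,18): crosses AB
  edge (9,18)–(8,22): clear
  edge (8,22)–(3,19): crosses AB
  edge (3,19)–(3,17): clear
  → BLOCKED
Obstacle 3 [(13,0) (24,3) (24,10) (15,10) (13,9)]:
  edge (13,0)–(24,3): clear
  edge (24,3)–(24,10): clear
  edge (24,10)–(15,10): clear
  edge (15,10)–(13,9): clear
  edge (13,9)–(13,0): clear
  midpoint (15/2,35/2) outside
  → clear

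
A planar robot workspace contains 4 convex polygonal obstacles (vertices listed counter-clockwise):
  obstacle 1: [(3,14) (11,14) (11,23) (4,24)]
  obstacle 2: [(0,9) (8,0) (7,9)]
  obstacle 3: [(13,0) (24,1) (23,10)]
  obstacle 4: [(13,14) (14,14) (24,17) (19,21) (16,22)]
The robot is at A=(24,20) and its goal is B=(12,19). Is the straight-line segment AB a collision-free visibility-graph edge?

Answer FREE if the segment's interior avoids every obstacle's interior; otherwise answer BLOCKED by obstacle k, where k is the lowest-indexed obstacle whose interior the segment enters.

Obstacle 1 [(3,14) (11,14) (11,23) (4,24)]:
  edge (3,14)–(11,14): clear
  edge (11,14)–(11,23): clear
  edge (11,23)–(4,24): clear
  edge (4,24)–(3,14): clear
  midpoint (18,39/2) outside
  → clear
Obstacle 2 [(0,9) (8,0) (7,9)]:
  edge (0,9)–(8,0): clear
  edge (8,0)–(7,9): clear
  edge (7,9)–(0,9): clear
  midpoint (18,39/2) outside
  → clear
Obstacle 3 [(13,0) (24,1) (23,10)]:
  edge (13,0)–(24,1): clear
  edge (24,1)–(23,10): clear
  edge (23,10)–(13,0): clear
  midpoint (18,39/2) outside
  → clear
Obstacle 4 [(13,14) (14,14) (24,17) (19,21) (16,22)]:
  edge (13,14)–(14,14): clear
  edge (14,14)–(24,17): clear
  edge (24,17)–(19,21): crosses AB
  edge (19,21)–(16,22): clear
  edge (16,22)–(13,14): crosses AB
  → BLOCKED

BLOCKED by obstacle 4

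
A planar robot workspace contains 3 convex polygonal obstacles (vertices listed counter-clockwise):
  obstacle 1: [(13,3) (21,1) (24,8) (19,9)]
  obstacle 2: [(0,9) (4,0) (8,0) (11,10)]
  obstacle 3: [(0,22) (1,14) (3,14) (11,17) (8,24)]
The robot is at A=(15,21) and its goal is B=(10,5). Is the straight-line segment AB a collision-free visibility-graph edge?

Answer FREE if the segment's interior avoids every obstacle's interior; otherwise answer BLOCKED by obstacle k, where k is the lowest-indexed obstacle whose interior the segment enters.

Obstacle 1 [(13,3) (21,1) (24,8) (19,9)]:
  edge (13,3)–(21,1): clear
  edge (21,1)–(24,8): clear
  edge (24,8)–(19,9): clear
  edge (19,9)–(13,3): clear
  midpoint (25/2,13) outside
  → clear
Obstacle 2 [(0,9) (4,0) (8,0) (11,10)]:
  edge (0,9)–(4,0): clear
  edge (4,0)–(8,0): clear
  edge (8,0)–(11,10): clear
  edge (11,10)–(0,9): clear
  midpoint (25/2,13) outside
  → clear
Obstacle 3 [(0,22) (1,14) (3,14) (11,17) (8,24)]:
  edge (0,22)–(1,14): clear
  edge (1,14)–(3,14): clear
  edge (3,14)–(11,17): clear
  edge (11,17)–(8,24): clear
  edge (8,24)–(0,22): clear
  midpoint (25/2,13) outside
  → clear

FREE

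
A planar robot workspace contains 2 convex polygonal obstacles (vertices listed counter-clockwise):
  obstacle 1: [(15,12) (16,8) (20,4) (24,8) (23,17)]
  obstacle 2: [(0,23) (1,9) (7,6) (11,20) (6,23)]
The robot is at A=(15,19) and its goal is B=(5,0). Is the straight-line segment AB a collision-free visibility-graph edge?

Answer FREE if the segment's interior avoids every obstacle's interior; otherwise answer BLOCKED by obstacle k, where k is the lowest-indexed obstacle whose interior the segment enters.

Obstacle 1 [(15,12) (16,8) (20,4) (24,8) (23,17)]:
  edge (15,12)–(16,8): clear
  edge (16,8)–(20,4): clear
  edge (20,4)–(24,8): clear
  edge (24,8)–(23,17): clear
  edge (23,17)–(15,12): clear
  midpoint (10,19/2) outside
  → clear
Obstacle 2 [(0,23) (1,9) (7,6) (11,20) (6,23)]:
  edge (0,23)–(1,9): clear
  edge (1,9)–(7,6): clear
  edge (7,6)–(11,20): clear
  edge (11,20)–(6,23): clear
  edge (6,23)–(0,23): clear
  midpoint (10,19/2) outside
  → clear

FREE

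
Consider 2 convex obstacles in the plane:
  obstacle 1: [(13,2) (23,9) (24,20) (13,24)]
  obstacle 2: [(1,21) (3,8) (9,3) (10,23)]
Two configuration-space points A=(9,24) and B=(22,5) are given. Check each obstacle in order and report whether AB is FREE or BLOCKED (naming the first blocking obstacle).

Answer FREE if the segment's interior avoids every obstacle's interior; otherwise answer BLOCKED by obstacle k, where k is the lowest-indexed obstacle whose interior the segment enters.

Obstacle 1 [(13,2) (23,9) (24,20) (13,24)]:
  edge (13,2)–(23,9): crosses AB
  edge (23,9)–(24,20): clear
  edge (24,20)–(13,24): clear
  edge (13,24)–(13,2): crosses AB
  → BLOCKED
Obstacle 2 [(1,21) (3,8) (9,3) (10,23)]:
  edge (1,21)–(3,8): clear
  edge (3,8)–(9,3): clear
  edge (9,3)–(10,23): crosses AB
  edge (10,23)–(1,21): crosses AB
  → BLOCKED

BLOCKED by obstacle 1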